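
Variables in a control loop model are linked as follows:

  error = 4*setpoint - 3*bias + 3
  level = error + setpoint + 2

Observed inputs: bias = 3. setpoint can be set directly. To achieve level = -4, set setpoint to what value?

setpoint = 0

Substituting into the error equation gives error = 4*setpoint - 6.
Substituting into the level equation gives level = 5*setpoint - 4.
Solve 5*setpoint - 4 = -4: setpoint = (-4 + 4) / 5 = 0.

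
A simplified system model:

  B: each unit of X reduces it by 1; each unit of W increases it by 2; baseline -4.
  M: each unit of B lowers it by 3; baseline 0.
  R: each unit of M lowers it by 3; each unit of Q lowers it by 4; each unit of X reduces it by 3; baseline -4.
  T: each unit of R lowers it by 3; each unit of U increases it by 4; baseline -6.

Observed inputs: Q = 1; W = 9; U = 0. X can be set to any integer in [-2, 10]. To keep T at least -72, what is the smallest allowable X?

X = 8

Substituting into the B equation gives B = -X + 14.
So M = 3*X - 42.
So R = -12*X + 118.
Substituting into the T equation gives T = 36*X - 360.
Require 36*X - 360 ≥ -72, so X ≥ 8.
The smallest integer in [-2, 10] satisfying this is 8.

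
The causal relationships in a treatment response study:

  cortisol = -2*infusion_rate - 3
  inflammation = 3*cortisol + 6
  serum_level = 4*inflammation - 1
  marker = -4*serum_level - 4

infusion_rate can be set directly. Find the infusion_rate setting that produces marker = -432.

infusion_rate = -5

Substituting into the inflammation equation gives inflammation = -6*infusion_rate - 3.
Substituting into the serum_level equation gives serum_level = -24*infusion_rate - 13.
So marker = 96*infusion_rate + 48.
Solve 96*infusion_rate + 48 = -432: infusion_rate = (-432 - 48) / 96 = -5.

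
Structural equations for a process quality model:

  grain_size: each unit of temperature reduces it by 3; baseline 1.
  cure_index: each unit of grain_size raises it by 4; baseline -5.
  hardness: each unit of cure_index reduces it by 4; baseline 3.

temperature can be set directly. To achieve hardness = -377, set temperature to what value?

temperature = -8

Substituting into the cure_index equation gives cure_index = -12*temperature - 1.
So hardness = 48*temperature + 7.
Solve 48*temperature + 7 = -377: temperature = (-377 - 7) / 48 = -8.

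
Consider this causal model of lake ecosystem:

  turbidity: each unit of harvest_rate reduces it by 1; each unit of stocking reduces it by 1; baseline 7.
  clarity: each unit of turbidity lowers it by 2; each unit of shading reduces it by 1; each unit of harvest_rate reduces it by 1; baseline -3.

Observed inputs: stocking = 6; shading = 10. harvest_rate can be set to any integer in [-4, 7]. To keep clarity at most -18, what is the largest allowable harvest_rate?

Substituting into the turbidity equation gives turbidity = -harvest_rate + 1.
Substituting into the clarity equation gives clarity = harvest_rate - 15.
Require harvest_rate - 15 ≤ -18, so harvest_rate ≤ -3.
The largest integer in [-4, 7] satisfying this is -3.

harvest_rate = -3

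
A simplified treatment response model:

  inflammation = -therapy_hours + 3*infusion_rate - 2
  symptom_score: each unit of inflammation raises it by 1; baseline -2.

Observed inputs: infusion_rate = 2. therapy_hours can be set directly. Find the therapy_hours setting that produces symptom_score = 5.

Substituting into the inflammation equation gives inflammation = -therapy_hours + 4.
This gives symptom_score = -therapy_hours + 2.
Solve -therapy_hours + 2 = 5: therapy_hours = (5 - 2) / -1 = -3.

therapy_hours = -3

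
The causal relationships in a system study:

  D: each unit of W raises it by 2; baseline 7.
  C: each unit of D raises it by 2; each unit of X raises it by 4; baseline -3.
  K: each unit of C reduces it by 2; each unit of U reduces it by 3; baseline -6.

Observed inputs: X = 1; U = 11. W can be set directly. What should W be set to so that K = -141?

Substituting into the C equation gives C = 4*W + 15.
This gives K = -8*W - 69.
Solve -8*W - 69 = -141: W = (-141 + 69) / -8 = 9.

W = 9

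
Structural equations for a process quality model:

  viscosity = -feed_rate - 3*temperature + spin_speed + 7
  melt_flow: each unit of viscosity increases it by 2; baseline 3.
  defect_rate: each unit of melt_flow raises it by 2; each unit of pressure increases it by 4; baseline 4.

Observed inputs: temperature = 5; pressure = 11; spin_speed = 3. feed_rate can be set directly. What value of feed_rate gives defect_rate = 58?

feed_rate = -6

Substituting into the viscosity equation gives viscosity = -feed_rate - 5.
Substituting into the melt_flow equation gives melt_flow = -2*feed_rate - 7.
Substituting into the defect_rate equation gives defect_rate = -4*feed_rate + 34.
Solve -4*feed_rate + 34 = 58: feed_rate = (58 - 34) / -4 = -6.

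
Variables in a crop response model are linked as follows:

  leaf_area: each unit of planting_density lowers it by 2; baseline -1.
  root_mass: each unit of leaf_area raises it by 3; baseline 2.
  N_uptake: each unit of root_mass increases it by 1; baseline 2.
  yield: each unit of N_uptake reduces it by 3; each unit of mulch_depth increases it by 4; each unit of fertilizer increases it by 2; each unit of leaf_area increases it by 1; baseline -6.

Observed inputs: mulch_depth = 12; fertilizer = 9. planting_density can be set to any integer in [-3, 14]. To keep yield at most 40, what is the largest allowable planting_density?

planting_density = -1

Substituting into the root_mass equation gives root_mass = -6*planting_density - 1.
N_uptake becomes -6*planting_density + 1.
This gives yield = 16*planting_density + 56.
Require 16*planting_density + 56 ≤ 40, so planting_density ≤ -1.
The largest integer in [-3, 14] satisfying this is -1.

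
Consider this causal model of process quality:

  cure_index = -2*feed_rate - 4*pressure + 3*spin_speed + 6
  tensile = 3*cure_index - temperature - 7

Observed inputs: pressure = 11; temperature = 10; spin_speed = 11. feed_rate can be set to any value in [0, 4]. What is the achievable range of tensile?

Substituting into the cure_index equation gives cure_index = -2*feed_rate - 5.
Substituting into the tensile equation gives tensile = -6*feed_rate - 32.
Linear in feed_rate, so extremes are at the endpoints: feed_rate = 0 gives tensile = -32; feed_rate = 4 gives tensile = -56.

-56 to -32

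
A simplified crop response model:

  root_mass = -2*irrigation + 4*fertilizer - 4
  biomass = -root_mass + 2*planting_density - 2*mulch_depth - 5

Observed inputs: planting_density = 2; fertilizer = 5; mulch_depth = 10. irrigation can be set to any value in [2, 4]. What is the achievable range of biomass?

Substituting into the root_mass equation gives root_mass = -2*irrigation + 16.
biomass becomes 2*irrigation - 37.
Linear in irrigation, so extremes are at the endpoints: irrigation = 2 gives biomass = -33; irrigation = 4 gives biomass = -29.

-33 to -29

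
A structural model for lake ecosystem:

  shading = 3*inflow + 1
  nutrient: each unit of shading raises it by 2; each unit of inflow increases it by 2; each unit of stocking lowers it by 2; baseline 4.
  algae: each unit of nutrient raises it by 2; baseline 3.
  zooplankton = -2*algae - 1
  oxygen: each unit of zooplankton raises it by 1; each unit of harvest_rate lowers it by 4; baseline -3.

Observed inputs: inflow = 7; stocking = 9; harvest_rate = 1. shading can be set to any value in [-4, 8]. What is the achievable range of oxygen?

Intervening on shading fixes its value directly, overriding its dependence on inflow.
Substituting into the nutrient equation gives nutrient = 2*shading.
Substituting into the algae equation gives algae = 4*shading + 3.
zooplankton becomes -8*shading - 7.
Substituting into the oxygen equation gives oxygen = -8*shading - 14.
Linear in shading, so extremes are at the endpoints: shading = -4 gives oxygen = 18; shading = 8 gives oxygen = -78.

-78 to 18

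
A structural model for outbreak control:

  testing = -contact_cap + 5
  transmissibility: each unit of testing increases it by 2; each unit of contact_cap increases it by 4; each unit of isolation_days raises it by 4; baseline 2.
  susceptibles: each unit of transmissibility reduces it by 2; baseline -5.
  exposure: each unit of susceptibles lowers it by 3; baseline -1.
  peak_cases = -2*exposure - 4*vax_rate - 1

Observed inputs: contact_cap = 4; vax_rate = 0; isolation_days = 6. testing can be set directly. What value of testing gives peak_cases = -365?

testing = -7

Intervening on testing fixes its value directly, overriding its dependence on contact_cap.
Substituting into the transmissibility equation gives transmissibility = 2*testing + 42.
This gives susceptibles = -4*testing - 89.
Substituting into the exposure equation gives exposure = 12*testing + 266.
Substituting into the peak_cases equation gives peak_cases = -24*testing - 533.
Solve -24*testing - 533 = -365: testing = (-365 + 533) / -24 = -7.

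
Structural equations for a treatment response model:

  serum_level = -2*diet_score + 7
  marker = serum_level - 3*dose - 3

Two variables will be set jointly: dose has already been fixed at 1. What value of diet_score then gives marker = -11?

diet_score = 6

With dose held at 1:
Substituting into the marker equation gives marker = -2*diet_score + 1.
Solve -2*diet_score + 1 = -11: diet_score = (-11 - 1) / -2 = 6.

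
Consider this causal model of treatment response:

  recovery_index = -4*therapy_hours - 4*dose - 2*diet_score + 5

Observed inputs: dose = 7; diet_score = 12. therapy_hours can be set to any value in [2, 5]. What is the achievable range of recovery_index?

-67 to -55

Substituting into the recovery_index equation gives recovery_index = -4*therapy_hours - 47.
Linear in therapy_hours, so extremes are at the endpoints: therapy_hours = 2 gives recovery_index = -55; therapy_hours = 5 gives recovery_index = -67.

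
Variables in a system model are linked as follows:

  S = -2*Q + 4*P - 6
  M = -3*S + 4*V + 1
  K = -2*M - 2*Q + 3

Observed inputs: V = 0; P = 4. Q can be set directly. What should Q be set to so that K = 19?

Q = 3

Substituting into the S equation gives S = -2*Q + 10.
Substituting into the M equation gives M = 6*Q - 29.
This gives K = -14*Q + 61.
Solve -14*Q + 61 = 19: Q = (19 - 61) / -14 = 3.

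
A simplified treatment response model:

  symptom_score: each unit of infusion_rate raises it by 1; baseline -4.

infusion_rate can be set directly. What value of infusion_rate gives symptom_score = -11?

Solve infusion_rate - 4 = -11: infusion_rate = (-11 + 4) / 1 = -7.

infusion_rate = -7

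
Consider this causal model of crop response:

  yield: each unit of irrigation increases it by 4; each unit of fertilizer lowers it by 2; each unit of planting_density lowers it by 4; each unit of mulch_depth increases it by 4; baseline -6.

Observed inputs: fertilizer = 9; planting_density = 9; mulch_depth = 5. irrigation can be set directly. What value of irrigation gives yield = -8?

irrigation = 8

Substituting into the yield equation gives yield = 4*irrigation - 40.
Solve 4*irrigation - 40 = -8: irrigation = (-8 + 40) / 4 = 8.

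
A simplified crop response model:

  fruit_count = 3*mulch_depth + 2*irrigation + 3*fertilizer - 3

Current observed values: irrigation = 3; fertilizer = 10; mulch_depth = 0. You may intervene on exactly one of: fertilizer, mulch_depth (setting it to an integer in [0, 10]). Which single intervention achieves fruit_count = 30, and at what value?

Intervening on fertilizer: with other inputs at their observed values, fruit_count = 3*fertilizer + 3. Solving for 30 gives fertilizer = 9, within [0, 10].
Intervening on mulch_depth: fruit_count = 3*mulch_depth + 33. Reaching 30 requires mulch_depth = -1, outside [0, 10].

set fertilizer = 9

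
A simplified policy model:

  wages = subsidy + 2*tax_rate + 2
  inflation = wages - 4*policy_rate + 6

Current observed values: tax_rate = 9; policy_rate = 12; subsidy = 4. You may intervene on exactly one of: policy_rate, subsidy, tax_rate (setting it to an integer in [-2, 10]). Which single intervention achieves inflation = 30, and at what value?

set policy_rate = 0

Intervening on policy_rate: with other inputs at their observed values, inflation = -4*policy_rate + 30. Solving for 30 gives policy_rate = 0, within [-2, 10].
Intervening on subsidy: inflation = subsidy - 22. Reaching 30 requires subsidy = 52, outside [-2, 10].
Intervening on tax_rate: inflation = 2*tax_rate - 36. Reaching 30 requires tax_rate = 33, outside [-2, 10].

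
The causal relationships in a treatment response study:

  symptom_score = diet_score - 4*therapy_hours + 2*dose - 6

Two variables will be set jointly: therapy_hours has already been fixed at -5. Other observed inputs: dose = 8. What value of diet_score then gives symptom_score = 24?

With therapy_hours held at -5:
Substituting into the symptom_score equation gives symptom_score = diet_score + 30.
Solve diet_score + 30 = 24: diet_score = (24 - 30) / 1 = -6.

diet_score = -6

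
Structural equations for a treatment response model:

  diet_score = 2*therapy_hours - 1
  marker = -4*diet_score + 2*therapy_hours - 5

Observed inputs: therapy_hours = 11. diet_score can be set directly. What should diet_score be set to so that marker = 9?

Intervening on diet_score fixes its value directly, overriding its dependence on therapy_hours.
Substituting into the marker equation gives marker = -4*diet_score + 17.
Solve -4*diet_score + 17 = 9: diet_score = (9 - 17) / -4 = 2.

diet_score = 2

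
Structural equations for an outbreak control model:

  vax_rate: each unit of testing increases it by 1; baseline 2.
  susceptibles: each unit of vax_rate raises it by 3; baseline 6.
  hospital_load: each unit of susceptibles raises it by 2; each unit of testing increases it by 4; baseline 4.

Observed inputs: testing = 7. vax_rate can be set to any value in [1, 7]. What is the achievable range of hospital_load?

Intervening on vax_rate fixes its value directly, overriding its dependence on testing.
Substituting into the hospital_load equation gives hospital_load = 6*vax_rate + 44.
Linear in vax_rate, so extremes are at the endpoints: vax_rate = 1 gives hospital_load = 50; vax_rate = 7 gives hospital_load = 86.

50 to 86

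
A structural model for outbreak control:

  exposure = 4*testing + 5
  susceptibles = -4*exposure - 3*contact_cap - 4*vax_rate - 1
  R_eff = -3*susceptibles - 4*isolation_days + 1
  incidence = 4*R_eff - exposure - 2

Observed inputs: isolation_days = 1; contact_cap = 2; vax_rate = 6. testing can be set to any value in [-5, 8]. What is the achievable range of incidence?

-347 to 2097

Substituting into the susceptibles equation gives susceptibles = -16*testing - 51.
This gives R_eff = 48*testing + 150.
This gives incidence = 188*testing + 593.
Linear in testing, so extremes are at the endpoints: testing = -5 gives incidence = -347; testing = 8 gives incidence = 2097.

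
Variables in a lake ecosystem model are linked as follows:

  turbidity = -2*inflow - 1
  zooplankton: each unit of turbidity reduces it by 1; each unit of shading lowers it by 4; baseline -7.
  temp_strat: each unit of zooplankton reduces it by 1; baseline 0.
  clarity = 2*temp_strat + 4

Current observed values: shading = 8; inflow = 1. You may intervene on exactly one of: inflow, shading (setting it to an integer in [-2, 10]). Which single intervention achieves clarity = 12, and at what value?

Intervening on inflow: clarity = -4*inflow + 80. Reaching 12 requires inflow = 17, outside [-2, 10].
Intervening on shading: with other inputs at their observed values, clarity = 8*shading + 12. Solving for 12 gives shading = 0, within [-2, 10].

set shading = 0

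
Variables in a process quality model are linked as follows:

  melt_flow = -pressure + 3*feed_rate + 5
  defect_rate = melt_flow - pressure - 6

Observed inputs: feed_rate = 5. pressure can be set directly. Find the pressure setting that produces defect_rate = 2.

Substituting into the melt_flow equation gives melt_flow = -pressure + 20.
So defect_rate = -2*pressure + 14.
Solve -2*pressure + 14 = 2: pressure = (2 - 14) / -2 = 6.

pressure = 6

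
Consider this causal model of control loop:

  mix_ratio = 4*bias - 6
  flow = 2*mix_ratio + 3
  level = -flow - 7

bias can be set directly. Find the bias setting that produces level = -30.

Substituting into the flow equation gives flow = 8*bias - 9.
Substituting into the level equation gives level = -8*bias + 2.
Solve -8*bias + 2 = -30: bias = (-30 - 2) / -8 = 4.

bias = 4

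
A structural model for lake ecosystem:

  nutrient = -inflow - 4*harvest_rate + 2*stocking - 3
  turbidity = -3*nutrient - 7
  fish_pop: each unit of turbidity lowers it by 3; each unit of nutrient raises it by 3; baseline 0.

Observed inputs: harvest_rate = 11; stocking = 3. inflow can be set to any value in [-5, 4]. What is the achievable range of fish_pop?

Substituting into the nutrient equation gives nutrient = -inflow - 41.
Substituting into the turbidity equation gives turbidity = 3*inflow + 116.
Substituting into the fish_pop equation gives fish_pop = -12*inflow - 471.
Linear in inflow, so extremes are at the endpoints: inflow = -5 gives fish_pop = -411; inflow = 4 gives fish_pop = -519.

-519 to -411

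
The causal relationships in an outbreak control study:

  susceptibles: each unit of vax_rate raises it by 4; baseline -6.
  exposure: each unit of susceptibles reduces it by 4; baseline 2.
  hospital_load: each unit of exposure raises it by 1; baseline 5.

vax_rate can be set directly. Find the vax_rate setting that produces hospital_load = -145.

Substituting into the exposure equation gives exposure = -16*vax_rate + 26.
Substituting into the hospital_load equation gives hospital_load = -16*vax_rate + 31.
Solve -16*vax_rate + 31 = -145: vax_rate = (-145 - 31) / -16 = 11.

vax_rate = 11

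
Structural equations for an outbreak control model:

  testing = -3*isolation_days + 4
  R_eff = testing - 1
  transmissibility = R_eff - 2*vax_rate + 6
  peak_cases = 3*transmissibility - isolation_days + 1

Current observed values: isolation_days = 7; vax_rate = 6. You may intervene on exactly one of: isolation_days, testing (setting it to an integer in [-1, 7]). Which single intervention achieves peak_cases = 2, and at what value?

set isolation_days = -1

Intervening on isolation_days: with other inputs at their observed values, peak_cases = -10*isolation_days - 8. Solving for 2 gives isolation_days = -1, within [-1, 7].
Intervening on testing: peak_cases = 3*testing - 27. Reaching 2 requires testing = 29/3, not an integer.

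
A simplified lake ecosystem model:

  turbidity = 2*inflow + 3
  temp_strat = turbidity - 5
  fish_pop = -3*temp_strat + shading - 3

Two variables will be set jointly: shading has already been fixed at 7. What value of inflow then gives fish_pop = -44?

With shading held at 7:
Substituting into the temp_strat equation gives temp_strat = 2*inflow - 2.
So fish_pop = -6*inflow + 10.
Solve -6*inflow + 10 = -44: inflow = (-44 - 10) / -6 = 9.

inflow = 9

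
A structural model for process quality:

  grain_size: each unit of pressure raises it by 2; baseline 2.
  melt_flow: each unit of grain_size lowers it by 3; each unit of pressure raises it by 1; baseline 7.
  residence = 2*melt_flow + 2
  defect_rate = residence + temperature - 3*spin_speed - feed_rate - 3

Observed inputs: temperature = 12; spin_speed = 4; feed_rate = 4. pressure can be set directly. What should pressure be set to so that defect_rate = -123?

pressure = 12

Substituting into the melt_flow equation gives melt_flow = -5*pressure + 1.
So residence = -10*pressure + 4.
This gives defect_rate = -10*pressure - 3.
Solve -10*pressure - 3 = -123: pressure = (-123 + 3) / -10 = 12.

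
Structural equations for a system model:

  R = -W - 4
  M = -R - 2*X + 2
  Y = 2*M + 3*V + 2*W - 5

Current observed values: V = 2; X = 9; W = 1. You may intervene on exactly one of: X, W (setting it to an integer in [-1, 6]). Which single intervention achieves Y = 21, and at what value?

Intervening on X: with other inputs at their observed values, Y = -4*X + 17. Solving for 21 gives X = -1, within [-1, 6].
Intervening on W: Y = 4*W - 23. Reaching 21 requires W = 11, outside [-1, 6].

set X = -1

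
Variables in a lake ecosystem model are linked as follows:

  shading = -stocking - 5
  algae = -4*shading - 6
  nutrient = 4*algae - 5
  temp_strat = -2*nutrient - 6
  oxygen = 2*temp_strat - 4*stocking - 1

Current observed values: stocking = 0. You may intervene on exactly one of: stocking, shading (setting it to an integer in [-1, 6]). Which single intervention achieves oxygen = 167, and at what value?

set shading = 1

Intervening on stocking: oxygen = -68*stocking - 217. Reaching 167 requires stocking = -96/17, not an integer.
Intervening on shading: with other inputs at their observed values, oxygen = 64*shading + 103. Solving for 167 gives shading = 1, within [-1, 6].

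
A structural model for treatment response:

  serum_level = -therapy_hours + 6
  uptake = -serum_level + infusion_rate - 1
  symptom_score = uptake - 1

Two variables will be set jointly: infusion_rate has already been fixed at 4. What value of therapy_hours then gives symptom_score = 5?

therapy_hours = 9

With infusion_rate held at 4:
Substituting into the uptake equation gives uptake = therapy_hours - 3.
symptom_score becomes therapy_hours - 4.
Solve therapy_hours - 4 = 5: therapy_hours = (5 + 4) / 1 = 9.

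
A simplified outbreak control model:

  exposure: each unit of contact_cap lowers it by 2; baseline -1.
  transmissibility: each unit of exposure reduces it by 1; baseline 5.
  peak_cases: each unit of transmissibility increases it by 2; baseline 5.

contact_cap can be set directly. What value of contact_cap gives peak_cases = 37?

contact_cap = 5

Substituting into the transmissibility equation gives transmissibility = 2*contact_cap + 6.
Substituting into the peak_cases equation gives peak_cases = 4*contact_cap + 17.
Solve 4*contact_cap + 17 = 37: contact_cap = (37 - 17) / 4 = 5.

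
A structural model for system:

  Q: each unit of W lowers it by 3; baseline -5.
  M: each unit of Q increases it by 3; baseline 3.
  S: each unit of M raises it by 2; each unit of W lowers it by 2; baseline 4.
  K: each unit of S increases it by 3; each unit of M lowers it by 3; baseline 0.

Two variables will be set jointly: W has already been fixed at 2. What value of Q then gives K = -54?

Q = -7

With W held at 2:
Intervening on Q fixes its value directly, overriding its dependence on W.
Substituting into the S equation gives S = 6*Q + 6.
This gives K = 9*Q + 9.
Solve 9*Q + 9 = -54: Q = (-54 - 9) / 9 = -7.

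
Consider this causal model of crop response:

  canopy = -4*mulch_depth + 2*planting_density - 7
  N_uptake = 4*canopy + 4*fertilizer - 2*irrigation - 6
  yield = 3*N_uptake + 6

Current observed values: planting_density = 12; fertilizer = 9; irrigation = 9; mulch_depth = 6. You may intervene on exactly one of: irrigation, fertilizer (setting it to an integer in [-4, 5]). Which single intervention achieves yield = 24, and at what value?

set irrigation = -2

Intervening on irrigation: with other inputs at their observed values, yield = -6*irrigation + 12. Solving for 24 gives irrigation = -2, within [-4, 5].
Intervening on fertilizer: yield = 12*fertilizer - 150. Reaching 24 requires fertilizer = 29/2, not an integer.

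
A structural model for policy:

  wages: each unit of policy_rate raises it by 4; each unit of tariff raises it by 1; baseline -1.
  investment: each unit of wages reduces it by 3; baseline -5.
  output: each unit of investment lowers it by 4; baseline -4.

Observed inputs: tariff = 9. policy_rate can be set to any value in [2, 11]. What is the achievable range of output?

Substituting into the wages equation gives wages = 4*policy_rate + 8.
Substituting into the investment equation gives investment = -12*policy_rate - 29.
This gives output = 48*policy_rate + 112.
Linear in policy_rate, so extremes are at the endpoints: policy_rate = 2 gives output = 208; policy_rate = 11 gives output = 640.

208 to 640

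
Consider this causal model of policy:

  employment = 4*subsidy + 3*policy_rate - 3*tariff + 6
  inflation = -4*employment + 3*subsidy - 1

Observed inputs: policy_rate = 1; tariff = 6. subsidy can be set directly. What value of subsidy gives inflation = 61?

subsidy = -2

Substituting into the employment equation gives employment = 4*subsidy - 9.
inflation becomes -13*subsidy + 35.
Solve -13*subsidy + 35 = 61: subsidy = (61 - 35) / -13 = -2.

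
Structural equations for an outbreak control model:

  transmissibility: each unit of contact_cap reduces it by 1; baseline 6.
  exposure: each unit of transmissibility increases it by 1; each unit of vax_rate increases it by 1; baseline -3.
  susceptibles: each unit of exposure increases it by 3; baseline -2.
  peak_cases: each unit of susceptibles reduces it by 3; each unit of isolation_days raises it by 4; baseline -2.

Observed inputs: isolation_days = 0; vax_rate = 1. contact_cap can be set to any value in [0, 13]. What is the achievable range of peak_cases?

Substituting into the exposure equation gives exposure = -contact_cap + 4.
Substituting into the susceptibles equation gives susceptibles = -3*contact_cap + 10.
This gives peak_cases = 9*contact_cap - 32.
Linear in contact_cap, so extremes are at the endpoints: contact_cap = 0 gives peak_cases = -32; contact_cap = 13 gives peak_cases = 85.

-32 to 85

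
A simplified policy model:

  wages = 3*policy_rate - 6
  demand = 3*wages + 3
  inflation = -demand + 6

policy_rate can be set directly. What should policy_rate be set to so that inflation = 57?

policy_rate = -4

Substituting into the demand equation gives demand = 9*policy_rate - 15.
So inflation = -9*policy_rate + 21.
Solve -9*policy_rate + 21 = 57: policy_rate = (57 - 21) / -9 = -4.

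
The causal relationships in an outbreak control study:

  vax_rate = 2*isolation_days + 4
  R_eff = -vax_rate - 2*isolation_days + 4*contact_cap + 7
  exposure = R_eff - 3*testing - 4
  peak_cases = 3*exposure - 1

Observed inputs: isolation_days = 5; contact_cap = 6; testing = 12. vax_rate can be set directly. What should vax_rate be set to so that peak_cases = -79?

vax_rate = 7

Intervening on vax_rate fixes its value directly, overriding its dependence on isolation_days.
Substituting into the R_eff equation gives R_eff = -vax_rate + 21.
Substituting into the exposure equation gives exposure = -vax_rate - 19.
Substituting into the peak_cases equation gives peak_cases = -3*vax_rate - 58.
Solve -3*vax_rate - 58 = -79: vax_rate = (-79 + 58) / -3 = 7.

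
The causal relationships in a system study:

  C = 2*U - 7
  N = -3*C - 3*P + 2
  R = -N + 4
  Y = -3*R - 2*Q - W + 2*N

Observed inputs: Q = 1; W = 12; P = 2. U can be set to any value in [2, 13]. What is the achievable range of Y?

Substituting into the N equation gives N = -6*U + 17.
Substituting into the R equation gives R = 6*U - 13.
Substituting into the Y equation gives Y = -30*U + 59.
Linear in U, so extremes are at the endpoints: U = 2 gives Y = -1; U = 13 gives Y = -331.

-331 to -1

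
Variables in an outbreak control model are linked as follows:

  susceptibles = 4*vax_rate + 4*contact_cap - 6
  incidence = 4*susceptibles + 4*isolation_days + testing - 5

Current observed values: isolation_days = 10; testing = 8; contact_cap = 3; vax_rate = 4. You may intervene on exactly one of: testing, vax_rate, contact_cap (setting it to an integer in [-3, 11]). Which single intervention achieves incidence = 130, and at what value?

set testing = 7

Intervening on testing: with other inputs at their observed values, incidence = testing + 123. Solving for 130 gives testing = 7, within [-3, 11].
Intervening on vax_rate: incidence = 16*vax_rate + 67. Reaching 130 requires vax_rate = 63/16, not an integer.
Intervening on contact_cap: incidence = 16*contact_cap + 83. Reaching 130 requires contact_cap = 47/16, not an integer.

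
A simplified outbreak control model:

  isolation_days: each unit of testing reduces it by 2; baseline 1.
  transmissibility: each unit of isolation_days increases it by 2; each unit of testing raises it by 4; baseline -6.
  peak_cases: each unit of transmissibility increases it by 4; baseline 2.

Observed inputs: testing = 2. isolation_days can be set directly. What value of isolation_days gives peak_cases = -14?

Intervening on isolation_days fixes its value directly, overriding its dependence on testing.
Substituting into the transmissibility equation gives transmissibility = 2*isolation_days + 2.
So peak_cases = 8*isolation_days + 10.
Solve 8*isolation_days + 10 = -14: isolation_days = (-14 - 10) / 8 = -3.

isolation_days = -3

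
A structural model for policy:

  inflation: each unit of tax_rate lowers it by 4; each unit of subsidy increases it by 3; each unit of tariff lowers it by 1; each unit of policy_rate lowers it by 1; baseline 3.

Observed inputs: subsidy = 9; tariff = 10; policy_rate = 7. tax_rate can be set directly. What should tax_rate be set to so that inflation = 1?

Substituting into the inflation equation gives inflation = -4*tax_rate + 13.
Solve -4*tax_rate + 13 = 1: tax_rate = (1 - 13) / -4 = 3.

tax_rate = 3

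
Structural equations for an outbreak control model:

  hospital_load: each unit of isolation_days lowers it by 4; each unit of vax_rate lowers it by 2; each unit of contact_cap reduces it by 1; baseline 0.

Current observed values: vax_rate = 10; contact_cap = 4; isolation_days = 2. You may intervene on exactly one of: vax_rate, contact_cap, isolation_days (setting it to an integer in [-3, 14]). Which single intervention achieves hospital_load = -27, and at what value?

set contact_cap = -1

Intervening on vax_rate: hospital_load = -2*vax_rate - 12. Reaching -27 requires vax_rate = 15/2, not an integer.
Intervening on contact_cap: with other inputs at their observed values, hospital_load = -contact_cap - 28. Solving for -27 gives contact_cap = -1, within [-3, 14].
Intervening on isolation_days: hospital_load = -4*isolation_days - 24. Reaching -27 requires isolation_days = 3/4, not an integer.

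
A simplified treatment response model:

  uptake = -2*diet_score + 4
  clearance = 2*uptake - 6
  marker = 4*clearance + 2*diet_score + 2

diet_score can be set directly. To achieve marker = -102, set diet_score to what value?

Substituting into the clearance equation gives clearance = -4*diet_score + 2.
Substituting into the marker equation gives marker = -14*diet_score + 10.
Solve -14*diet_score + 10 = -102: diet_score = (-102 - 10) / -14 = 8.

diet_score = 8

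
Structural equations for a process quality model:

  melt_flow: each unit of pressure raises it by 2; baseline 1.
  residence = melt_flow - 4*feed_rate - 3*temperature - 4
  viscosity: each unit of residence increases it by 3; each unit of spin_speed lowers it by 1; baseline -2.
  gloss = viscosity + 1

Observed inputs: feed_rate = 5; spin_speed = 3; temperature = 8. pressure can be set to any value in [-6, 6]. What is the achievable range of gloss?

-181 to -109

Substituting into the residence equation gives residence = 2*pressure - 47.
viscosity becomes 6*pressure - 146.
Substituting into the gloss equation gives gloss = 6*pressure - 145.
Linear in pressure, so extremes are at the endpoints: pressure = -6 gives gloss = -181; pressure = 6 gives gloss = -109.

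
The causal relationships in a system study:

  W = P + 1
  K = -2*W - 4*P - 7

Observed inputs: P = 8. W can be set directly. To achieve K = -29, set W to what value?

W = -5

Intervening on W fixes its value directly, overriding its dependence on P.
Substituting into the K equation gives K = -2*W - 39.
Solve -2*W - 39 = -29: W = (-29 + 39) / -2 = -5.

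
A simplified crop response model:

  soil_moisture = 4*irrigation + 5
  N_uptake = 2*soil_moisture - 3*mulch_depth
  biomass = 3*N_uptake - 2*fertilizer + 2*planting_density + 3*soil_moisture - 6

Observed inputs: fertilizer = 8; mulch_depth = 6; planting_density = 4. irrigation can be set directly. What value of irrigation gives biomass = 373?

irrigation = 11

Substituting into the N_uptake equation gives N_uptake = 8*irrigation - 8.
Substituting into the biomass equation gives biomass = 36*irrigation - 23.
Solve 36*irrigation - 23 = 373: irrigation = (373 + 23) / 36 = 11.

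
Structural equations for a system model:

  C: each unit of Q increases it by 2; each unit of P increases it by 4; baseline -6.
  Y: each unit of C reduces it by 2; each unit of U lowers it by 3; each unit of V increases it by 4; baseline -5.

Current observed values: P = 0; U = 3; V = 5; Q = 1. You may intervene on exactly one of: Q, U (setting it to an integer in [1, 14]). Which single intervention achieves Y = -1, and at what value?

Intervening on Q: Y = -4*Q + 18. Reaching -1 requires Q = 19/4, not an integer.
Intervening on U: with other inputs at their observed values, Y = -3*U + 23. Solving for -1 gives U = 8, within [1, 14].

set U = 8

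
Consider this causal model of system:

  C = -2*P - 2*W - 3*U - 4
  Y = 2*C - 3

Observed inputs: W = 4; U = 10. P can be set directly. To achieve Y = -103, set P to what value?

P = 4

Substituting into the C equation gives C = -2*P - 42.
This gives Y = -4*P - 87.
Solve -4*P - 87 = -103: P = (-103 + 87) / -4 = 4.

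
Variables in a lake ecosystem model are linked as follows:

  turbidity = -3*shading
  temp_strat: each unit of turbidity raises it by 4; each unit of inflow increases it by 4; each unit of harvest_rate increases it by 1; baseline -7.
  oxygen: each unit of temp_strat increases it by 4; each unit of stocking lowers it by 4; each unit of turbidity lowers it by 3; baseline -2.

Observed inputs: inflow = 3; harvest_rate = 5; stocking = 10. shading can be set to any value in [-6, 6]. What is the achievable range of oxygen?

-236 to 232

Substituting into the temp_strat equation gives temp_strat = -12*shading + 10.
Substituting into the oxygen equation gives oxygen = -39*shading - 2.
Linear in shading, so extremes are at the endpoints: shading = -6 gives oxygen = 232; shading = 6 gives oxygen = -236.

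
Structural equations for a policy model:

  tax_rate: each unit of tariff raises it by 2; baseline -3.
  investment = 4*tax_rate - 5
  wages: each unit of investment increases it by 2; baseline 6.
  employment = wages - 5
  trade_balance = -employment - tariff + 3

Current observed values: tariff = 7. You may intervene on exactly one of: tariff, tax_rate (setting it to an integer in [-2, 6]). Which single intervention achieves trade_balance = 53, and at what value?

Intervening on tariff: with other inputs at their observed values, trade_balance = -17*tariff + 36. Solving for 53 gives tariff = -1, within [-2, 6].
Intervening on tax_rate: trade_balance = -8*tax_rate + 5. Reaching 53 requires tax_rate = -6, outside [-2, 6].

set tariff = -1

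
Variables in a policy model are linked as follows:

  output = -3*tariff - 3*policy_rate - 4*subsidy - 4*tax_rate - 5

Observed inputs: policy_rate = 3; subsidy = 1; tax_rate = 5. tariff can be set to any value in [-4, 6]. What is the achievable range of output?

Substituting into the output equation gives output = -3*tariff - 38.
Linear in tariff, so extremes are at the endpoints: tariff = -4 gives output = -26; tariff = 6 gives output = -56.

-56 to -26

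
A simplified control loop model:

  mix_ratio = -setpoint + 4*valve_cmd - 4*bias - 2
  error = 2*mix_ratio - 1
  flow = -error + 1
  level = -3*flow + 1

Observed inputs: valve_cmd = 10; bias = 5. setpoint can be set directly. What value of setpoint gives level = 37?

Substituting into the mix_ratio equation gives mix_ratio = -setpoint + 18.
This gives error = -2*setpoint + 35.
Substituting into the flow equation gives flow = 2*setpoint - 34.
So level = -6*setpoint + 103.
Solve -6*setpoint + 103 = 37: setpoint = (37 - 103) / -6 = 11.

setpoint = 11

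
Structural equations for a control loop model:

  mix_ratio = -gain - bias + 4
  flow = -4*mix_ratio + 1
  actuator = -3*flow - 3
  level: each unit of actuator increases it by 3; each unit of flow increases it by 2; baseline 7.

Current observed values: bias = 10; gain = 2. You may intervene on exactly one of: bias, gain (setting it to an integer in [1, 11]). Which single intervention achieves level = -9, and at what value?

Intervening on bias: with other inputs at their observed values, level = -28*bias + 47. Solving for -9 gives bias = 2, within [1, 11].
Intervening on gain: level = -28*gain - 177. Reaching -9 requires gain = -6, outside [1, 11].

set bias = 2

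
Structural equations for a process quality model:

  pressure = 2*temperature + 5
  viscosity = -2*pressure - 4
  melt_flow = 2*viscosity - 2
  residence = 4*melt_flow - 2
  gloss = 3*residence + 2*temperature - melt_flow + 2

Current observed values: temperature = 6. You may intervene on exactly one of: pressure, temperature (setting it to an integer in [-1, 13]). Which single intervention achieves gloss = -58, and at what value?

set pressure = -1

Intervening on pressure: with other inputs at their observed values, gloss = -44*pressure - 102. Solving for -58 gives pressure = -1, within [-1, 13].
Intervening on temperature: gloss = -86*temperature - 334. Reaching -58 requires temperature = -138/43, not an integer.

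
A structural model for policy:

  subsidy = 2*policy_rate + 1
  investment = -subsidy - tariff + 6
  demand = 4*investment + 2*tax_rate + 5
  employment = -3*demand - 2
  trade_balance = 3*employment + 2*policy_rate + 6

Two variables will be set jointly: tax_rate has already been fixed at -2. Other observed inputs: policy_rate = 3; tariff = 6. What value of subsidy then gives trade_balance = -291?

With tax_rate held at -2:
Intervening on subsidy fixes its value directly, overriding its dependence on policy_rate.
Substituting into the investment equation gives investment = -subsidy.
This gives demand = -4*subsidy + 1.
Substituting into the employment equation gives employment = 12*subsidy - 5.
This gives trade_balance = 36*subsidy - 3.
Solve 36*subsidy - 3 = -291: subsidy = (-291 + 3) / 36 = -8.

subsidy = -8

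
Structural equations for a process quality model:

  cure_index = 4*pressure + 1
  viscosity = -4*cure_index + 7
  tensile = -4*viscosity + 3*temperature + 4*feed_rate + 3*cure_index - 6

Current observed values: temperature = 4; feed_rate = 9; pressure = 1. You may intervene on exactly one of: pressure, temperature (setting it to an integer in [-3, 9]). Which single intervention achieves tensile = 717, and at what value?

Intervening on pressure: with other inputs at their observed values, tensile = 76*pressure + 33. Solving for 717 gives pressure = 9, within [-3, 9].
Intervening on temperature: tensile = 3*temperature + 97. Reaching 717 requires temperature = 620/3, not an integer.

set pressure = 9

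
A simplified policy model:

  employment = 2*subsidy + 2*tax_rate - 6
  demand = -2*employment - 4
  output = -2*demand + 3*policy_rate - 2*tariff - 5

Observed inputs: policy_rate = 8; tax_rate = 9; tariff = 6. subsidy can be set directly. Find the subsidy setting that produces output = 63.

Substituting into the employment equation gives employment = 2*subsidy + 12.
Substituting into the demand equation gives demand = -4*subsidy - 28.
Substituting into the output equation gives output = 8*subsidy + 63.
Solve 8*subsidy + 63 = 63: subsidy = (63 - 63) / 8 = 0.

subsidy = 0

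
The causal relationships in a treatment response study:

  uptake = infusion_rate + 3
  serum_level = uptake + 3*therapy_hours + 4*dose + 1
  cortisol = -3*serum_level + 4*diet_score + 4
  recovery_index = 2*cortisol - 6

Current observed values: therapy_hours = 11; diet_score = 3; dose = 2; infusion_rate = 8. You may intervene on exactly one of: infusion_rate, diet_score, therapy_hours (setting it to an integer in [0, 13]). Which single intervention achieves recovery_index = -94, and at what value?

Intervening on infusion_rate: recovery_index = -6*infusion_rate - 244. Reaching -94 requires infusion_rate = -25, outside [0, 13].
Intervening on diet_score: recovery_index = 8*diet_score - 316. Reaching -94 requires diet_score = 111/4, not an integer.
Intervening on therapy_hours: with other inputs at their observed values, recovery_index = -18*therapy_hours - 94. Solving for -94 gives therapy_hours = 0, within [0, 13].

set therapy_hours = 0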